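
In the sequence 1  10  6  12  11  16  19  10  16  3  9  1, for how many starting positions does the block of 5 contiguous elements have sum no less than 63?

4

[1, 10, 6, 12, 11] → sum 40
[10, 6, 12, 11, 16] → sum 55
[6, 12, 11, 16, 19] → sum 64  ≥ 63 ✓
[12, 11, 16, 19, 10] → sum 68  ≥ 63 ✓
[11, 16, 19, 10, 16] → sum 72  ≥ 63 ✓
[16, 19, 10, 16, 3] → sum 64  ≥ 63 ✓
[19, 10, 16, 3, 9] → sum 57
[10, 16, 3, 9, 1] → sum 39
4 windows satisfy the condition.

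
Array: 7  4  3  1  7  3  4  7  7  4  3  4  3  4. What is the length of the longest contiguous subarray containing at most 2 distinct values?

Extend right; when distinct count exceeds 2, shrink from the left:
add 7: window [7] (1 distinct), len 1
add 4: window [7, 4] (2 distinct), len 2
add 3: window [4, 3] (2 distinct), len 2
add 1: window [3, 1] (2 distinct), len 2
add 7: window [1, 7] (2 distinct), len 2
add 3: window [7, 3] (2 distinct), len 2
add 4: window [3, 4] (2 distinct), len 2
add 7: window [4, 7] (2 distinct), len 2
add 7: window [4, 7, 7] (2 distinct), len 3
add 4: window [4, 7, 7, 4] (2 distinct), len 4
add 3: window [4, 3] (2 distinct), len 2
add 4: window [4, 3, 4] (2 distinct), len 3
add 3: window [4, 3, 4, 3] (2 distinct), len 4
add 4: window [4, 3, 4, 3, 4] (2 distinct), len 5
Longest length with ≤2 distinct: 5.

5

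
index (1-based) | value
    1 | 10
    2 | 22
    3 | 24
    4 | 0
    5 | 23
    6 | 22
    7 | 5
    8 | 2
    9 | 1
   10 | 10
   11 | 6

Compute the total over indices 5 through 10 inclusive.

63

Elements at indices 5..10: 23, 22, 5, 2, 1, 10
sum(23, 22, 5, 2, 1, 10) = 63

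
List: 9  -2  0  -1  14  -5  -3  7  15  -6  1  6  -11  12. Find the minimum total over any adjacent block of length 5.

[9, -2, 0, -1, 14] → sum 20
[-2, 0, -1, 14, -5] → sum 6
[0, -1, 14, -5, -3] → sum 5
[-1, 14, -5, -3, 7] → sum 12
[14, -5, -3, 7, 15] → sum 28
[-5, -3, 7, 15, -6] → sum 8
[-3, 7, 15, -6, 1] → sum 14
[7, 15, -6, 1, 6] → sum 23
[15, -6, 1, 6, -11] → sum 5
[-6, 1, 6, -11, 12] → sum 2
Minimum of these is 2.

2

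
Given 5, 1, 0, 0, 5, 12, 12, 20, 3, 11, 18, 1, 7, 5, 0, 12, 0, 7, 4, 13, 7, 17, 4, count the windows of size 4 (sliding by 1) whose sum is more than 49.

[5, 1, 0, 0] → sum 6
[1, 0, 0, 5] → sum 6
[0, 0, 5, 12] → sum 17
[0, 5, 12, 12] → sum 29
[5, 12, 12, 20] → sum 49
[12, 12, 20, 3] → sum 47
[12, 20, 3, 11] → sum 46
[20, 3, 11, 18] → sum 52  > 49 ✓
[3, 11, 18, 1] → sum 33
[11, 18, 1, 7] → sum 37
[18, 1, 7, 5] → sum 31
[1, 7, 5, 0] → sum 13
[7, 5, 0, 12] → sum 24
[5, 0, 12, 0] → sum 17
[0, 12, 0, 7] → sum 19
[12, 0, 7, 4] → sum 23
[0, 7, 4, 13] → sum 24
[7, 4, 13, 7] → sum 31
[4, 13, 7, 17] → sum 41
[13, 7, 17, 4] → sum 41
1 window satisfy the condition.

1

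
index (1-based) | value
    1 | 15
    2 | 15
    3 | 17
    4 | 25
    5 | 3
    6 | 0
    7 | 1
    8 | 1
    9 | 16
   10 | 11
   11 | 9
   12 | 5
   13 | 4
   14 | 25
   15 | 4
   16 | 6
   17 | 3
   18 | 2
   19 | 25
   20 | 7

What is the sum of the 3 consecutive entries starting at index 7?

Elements at indices 7..9: 1, 1, 16
sum(1, 1, 16) = 18

18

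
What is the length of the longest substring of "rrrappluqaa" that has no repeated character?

5

add r: [r] len 1
add r (repeat r, move left end past it): [r] len 1
add r (repeat r, move left end past it): [r] len 1
add a: [r, a] len 2
add p: [r, a, p] len 3
add p (repeat p, move left end past it): [p] len 1
add l: [p, l] len 2
add u: [p, l, u] len 3
add q: [p, l, u, q] len 4
add a: [p, l, u, q, a] len 5
add a (repeat a, move left end past it): [a] len 1
Longest all-distinct length: 5.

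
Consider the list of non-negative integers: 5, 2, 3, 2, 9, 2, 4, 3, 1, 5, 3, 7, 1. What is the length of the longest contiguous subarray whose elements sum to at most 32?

add 5: [5] sum 5, len 1
add 2: [5, 2] sum 7, len 2
add 3: [5, 2, 3] sum 10, len 3
add 2: [5, 2, 3, 2] sum 12, len 4
add 9: [5, 2, 3, 2, 9] sum 21, len 5
add 2: [5, 2, 3, 2, 9, 2] sum 23, len 6
add 4: [5, 2, 3, 2, 9, 2, 4] sum 27, len 7
add 3: [5, 2, 3, 2, 9, 2, 4, 3] sum 30, len 8
add 1: [5, 2, 3, 2, 9, 2, 4, 3, 1] sum 31, len 9
add 5: [2, 3, 2, 9, 2, 4, 3, 1, 5] sum 31, len 9
add 3: [3, 2, 9, 2, 4, 3, 1, 5, 3] sum 32, len 9
add 7: [2, 4, 3, 1, 5, 3, 7] sum 25, len 7
add 1: [2, 4, 3, 1, 5, 3, 7, 1] sum 26, len 8
Longest length seen: 9.

9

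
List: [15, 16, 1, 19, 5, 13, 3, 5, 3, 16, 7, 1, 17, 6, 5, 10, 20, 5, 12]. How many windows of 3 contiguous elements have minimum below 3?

6

[15, 16, 1] → min 1  < 3 ✓
[16, 1, 19] → min 1  < 3 ✓
[1, 19, 5] → min 1  < 3 ✓
[19, 5, 13] → min 5
[5, 13, 3] → min 3
[13, 3, 5] → min 3
[3, 5, 3] → min 3
[5, 3, 16] → min 3
[3, 16, 7] → min 3
[16, 7, 1] → min 1  < 3 ✓
[7, 1, 17] → min 1  < 3 ✓
[1, 17, 6] → min 1  < 3 ✓
[17, 6, 5] → min 5
[6, 5, 10] → min 5
[5, 10, 20] → min 5
[10, 20, 5] → min 5
[20, 5, 12] → min 5
6 windows satisfy the condition.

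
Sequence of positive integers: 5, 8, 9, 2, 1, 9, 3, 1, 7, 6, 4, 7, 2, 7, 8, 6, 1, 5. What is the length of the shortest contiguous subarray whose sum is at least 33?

6

add 5: running sum 5 < 33
add 8: running sum 13 < 33
add 9: running sum 22 < 33
add 2: running sum 24 < 33
add 1: running sum 25 < 33
end 5: [5, 8, 9, 2, 1, 9] sum 34, len 6
end 6: [5, 8, 9, 2, 1, 9, 3] sum 37, len 7
end 7: [8, 9, 2, 1, 9, 3, 1] sum 33, len 7
end 8: [8, 9, 2, 1, 9, 3, 1, 7] sum 40, len 8
end 9: [9, 2, 1, 9, 3, 1, 7, 6] sum 38, len 8
end 10: [2, 1, 9, 3, 1, 7, 6, 4] sum 33, len 8
end 11: [9, 3, 1, 7, 6, 4, 7] sum 37, len 7
end 12: [9, 3, 1, 7, 6, 4, 7, 2] sum 39, len 8
end 13: [7, 6, 4, 7, 2, 7] sum 33, len 6
end 14: [6, 4, 7, 2, 7, 8] sum 34, len 6
end 15: [4, 7, 2, 7, 8, 6] sum 34, len 6
end 16: [4, 7, 2, 7, 8, 6, 1] sum 35, len 7
end 17: [7, 2, 7, 8, 6, 1, 5] sum 36, len 7
Shortest qualifying length: 6.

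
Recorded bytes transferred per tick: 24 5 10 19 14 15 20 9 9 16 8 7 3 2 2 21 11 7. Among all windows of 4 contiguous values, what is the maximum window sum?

Each size-4 window and its sum:
24 5 10 19 → sum 58
5 10 19 14 → sum 48
10 19 14 15 → sum 58
19 14 15 20 → sum 68
14 15 20 9 → sum 58
15 20 9 9 → sum 53
20 9 9 16 → sum 54
9 9 16 8 → sum 42
9 16 8 7 → sum 40
16 8 7 3 → sum 34
8 7 3 2 → sum 20
7 3 2 2 → sum 14
3 2 2 21 → sum 28
2 2 21 11 → sum 36
2 21 11 7 → sum 41
Maximum of these is 68.

68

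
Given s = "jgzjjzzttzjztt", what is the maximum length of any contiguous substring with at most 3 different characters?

add j: window [j] (1 distinct), len 1
add g: window [j, g] (2 distinct), len 2
add z: window [j, g, z] (3 distinct), len 3
add j: window [j, g, z, j] (3 distinct), len 4
add j: window [j, g, z, j, j] (3 distinct), len 5
add z: window [j, g, z, j, j, z] (3 distinct), len 6
add z: window [j, g, z, j, j, z, z] (3 distinct), len 7
add t: window [z, j, j, z, z, t] (3 distinct), len 6
add t: window [z, j, j, z, z, t, t] (3 distinct), len 7
add z: window [z, j, j, z, z, t, t, z] (3 distinct), len 8
add j: window [z, j, j, z, z, t, t, z, j] (3 distinct), len 9
add z: window [z, j, j, z, z, t, t, z, j, z] (3 distinct), len 10
add t: window [z, j, j, z, z, t, t, z, j, z, t] (3 distinct), len 11
add t: window [z, j, j, z, z, t, t, z, j, z, t, t] (3 distinct), len 12
Longest length with ≤3 distinct: 12.

12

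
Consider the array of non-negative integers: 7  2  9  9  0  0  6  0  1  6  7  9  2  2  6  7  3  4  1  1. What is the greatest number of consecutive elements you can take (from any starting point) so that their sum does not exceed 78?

19

add 7: [7] sum 7, len 1
add 2: [7, 2] sum 9, len 2
add 9: [7, 2, 9] sum 18, len 3
add 9: [7, 2, 9, 9] sum 27, len 4
add 0: [7, 2, 9, 9, 0] sum 27, len 5
add 0: [7, 2, 9, 9, 0, 0] sum 27, len 6
add 6: [7, 2, 9, 9, 0, 0, 6] sum 33, len 7
add 0: [7, 2, 9, 9, 0, 0, 6, 0] sum 33, len 8
add 1: [7, 2, 9, 9, 0, 0, 6, 0, 1] sum 34, len 9
add 6: [7, 2, 9, 9, 0, 0, 6, 0, 1, 6] sum 40, len 10
add 7: [7, 2, 9, 9, 0, 0, 6, 0, 1, 6, 7] sum 47, len 11
add 9: [7, 2, 9, 9, 0, 0, 6, 0, 1, 6, 7, 9] sum 56, len 12
add 2: [7, 2, 9, 9, 0, 0, 6, 0, 1, 6, 7, 9, 2] sum 58, len 13
add 2: [7, 2, 9, 9, 0, 0, 6, 0, 1, 6, 7, 9, 2, 2] sum 60, len 14
add 6: [7, 2, 9, 9, 0, 0, 6, 0, 1, 6, 7, 9, 2, 2, 6] sum 66, len 15
add 7: [7, 2, 9, 9, 0, 0, 6, 0, 1, 6, 7, 9, 2, 2, 6, 7] sum 73, len 16
add 3: [7, 2, 9, 9, 0, 0, 6, 0, 1, 6, 7, 9, 2, 2, 6, 7, 3] sum 76, len 17
add 4: [2, 9, 9, 0, 0, 6, 0, 1, 6, 7, 9, 2, 2, 6, 7, 3, 4] sum 73, len 17
add 1: [2, 9, 9, 0, 0, 6, 0, 1, 6, 7, 9, 2, 2, 6, 7, 3, 4, 1] sum 74, len 18
add 1: [2, 9, 9, 0, 0, 6, 0, 1, 6, 7, 9, 2, 2, 6, 7, 3, 4, 1, 1] sum 75, len 19
Longest length seen: 19.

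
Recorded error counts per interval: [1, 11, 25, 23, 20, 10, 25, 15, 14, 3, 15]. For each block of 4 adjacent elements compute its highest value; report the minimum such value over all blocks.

15

(1, 11, 25, 23) → max 25
(11, 25, 23, 20) → max 25
(25, 23, 20, 10) → max 25
(23, 20, 10, 25) → max 25
(20, 10, 25, 15) → max 25
(10, 25, 15, 14) → max 25
(25, 15, 14, 3) → max 25
(15, 14, 3, 15) → max 15
Minimum of these is 15.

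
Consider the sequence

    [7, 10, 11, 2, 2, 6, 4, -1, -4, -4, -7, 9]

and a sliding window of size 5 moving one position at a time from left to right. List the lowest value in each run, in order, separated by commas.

7 10 11 2 2 → min 2
10 11 2 2 6 → min 2
11 2 2 6 4 → min 2
2 2 6 4 -1 → min -1
2 6 4 -1 -4 → min -4
6 4 -1 -4 -4 → min -4
4 -1 -4 -4 -7 → min -7
-1 -4 -4 -7 9 → min -7

2, 2, 2, -1, -4, -4, -7, -7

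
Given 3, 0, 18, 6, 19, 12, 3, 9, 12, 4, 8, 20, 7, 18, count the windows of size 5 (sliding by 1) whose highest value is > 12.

(3, 0, 18, 6, 19) → max 19  > 12 ✓
(0, 18, 6, 19, 12) → max 19  > 12 ✓
(18, 6, 19, 12, 3) → max 19  > 12 ✓
(6, 19, 12, 3, 9) → max 19  > 12 ✓
(19, 12, 3, 9, 12) → max 19  > 12 ✓
(12, 3, 9, 12, 4) → max 12
(3, 9, 12, 4, 8) → max 12
(9, 12, 4, 8, 20) → max 20  > 12 ✓
(12, 4, 8, 20, 7) → max 20  > 12 ✓
(4, 8, 20, 7, 18) → max 20  > 12 ✓
8 windows satisfy the condition.

8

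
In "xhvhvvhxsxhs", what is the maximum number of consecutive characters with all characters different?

[x] len 1
[x, h] len 2
[x, h, v] len 3
[v, h] len 2
[h, v] len 2
[v] len 1
[v, h] len 2
[v, h, x] len 3
[v, h, x, s] len 4
[s, x] len 2
[s, x, h] len 3
[x, h, s] len 3
Longest all-distinct length: 4.

4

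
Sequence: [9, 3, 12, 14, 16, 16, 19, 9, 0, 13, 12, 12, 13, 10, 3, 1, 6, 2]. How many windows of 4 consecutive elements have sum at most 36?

[9, 3, 12, 14] → sum 38
[3, 12, 14, 16] → sum 45
[12, 14, 16, 16] → sum 58
[14, 16, 16, 19] → sum 65
[16, 16, 19, 9] → sum 60
[16, 19, 9, 0] → sum 44
[19, 9, 0, 13] → sum 41
[9, 0, 13, 12] → sum 34  ≤ 36 ✓
[0, 13, 12, 12] → sum 37
[13, 12, 12, 13] → sum 50
[12, 12, 13, 10] → sum 47
[12, 13, 10, 3] → sum 38
[13, 10, 3, 1] → sum 27  ≤ 36 ✓
[10, 3, 1, 6] → sum 20  ≤ 36 ✓
[3, 1, 6, 2] → sum 12  ≤ 36 ✓
4 windows satisfy the condition.

4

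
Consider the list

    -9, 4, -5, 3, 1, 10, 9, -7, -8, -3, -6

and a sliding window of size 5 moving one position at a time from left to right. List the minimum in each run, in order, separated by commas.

-9 4 -5 3 1 → min -9
4 -5 3 1 10 → min -5
-5 3 1 10 9 → min -5
3 1 10 9 -7 → min -7
1 10 9 -7 -8 → min -8
10 9 -7 -8 -3 → min -8
9 -7 -8 -3 -6 → min -8

-9, -5, -5, -7, -8, -8, -8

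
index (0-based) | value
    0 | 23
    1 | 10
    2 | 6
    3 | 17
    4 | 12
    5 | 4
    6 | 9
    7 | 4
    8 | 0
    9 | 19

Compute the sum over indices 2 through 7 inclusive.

52

Elements at indices 2..7: 6, 17, 12, 4, 9, 4
sum(6, 17, 12, 4, 9, 4) = 52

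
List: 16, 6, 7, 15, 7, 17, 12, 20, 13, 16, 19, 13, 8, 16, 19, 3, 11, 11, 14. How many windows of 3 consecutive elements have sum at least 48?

4

(16, 6, 7) → sum 29
(6, 7, 15) → sum 28
(7, 15, 7) → sum 29
(15, 7, 17) → sum 39
(7, 17, 12) → sum 36
(17, 12, 20) → sum 49  ≥ 48 ✓
(12, 20, 13) → sum 45
(20, 13, 16) → sum 49  ≥ 48 ✓
(13, 16, 19) → sum 48  ≥ 48 ✓
(16, 19, 13) → sum 48  ≥ 48 ✓
(19, 13, 8) → sum 40
(13, 8, 16) → sum 37
(8, 16, 19) → sum 43
(16, 19, 3) → sum 38
(19, 3, 11) → sum 33
(3, 11, 11) → sum 25
(11, 11, 14) → sum 36
4 windows satisfy the condition.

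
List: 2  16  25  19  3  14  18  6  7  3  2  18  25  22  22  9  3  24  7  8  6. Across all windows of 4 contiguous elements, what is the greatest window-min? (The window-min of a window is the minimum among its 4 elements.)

Window mins for each of the 18 positions:
2 16 25 19 → min 2
16 25 19 3 → min 3
25 19 3 14 → min 3
19 3 14 18 → min 3
3 14 18 6 → min 3
14 18 6 7 → min 6
18 6 7 3 → min 3
6 7 3 2 → min 2
7 3 2 18 → min 2
3 2 18 25 → min 2
2 18 25 22 → min 2
18 25 22 22 → min 18
25 22 22 9 → min 9
22 22 9 3 → min 3
22 9 3 24 → min 3
9 3 24 7 → min 3
3 24 7 8 → min 3
24 7 8 6 → min 6
Greatest of these is 18.

18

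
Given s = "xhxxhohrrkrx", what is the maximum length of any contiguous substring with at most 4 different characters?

9

Extend right; when distinct count exceeds 4, shrink from the left:
add x: window [x] (1 distinct), len 1
add h: window [x, h] (2 distinct), len 2
add x: window [x, h, x] (2 distinct), len 3
add x: window [x, h, x, x] (2 distinct), len 4
add h: window [x, h, x, x, h] (2 distinct), len 5
add o: window [x, h, x, x, h, o] (3 distinct), len 6
add h: window [x, h, x, x, h, o, h] (3 distinct), len 7
add r: window [x, h, x, x, h, o, h, r] (4 distinct), len 8
add r: window [x, h, x, x, h, o, h, r, r] (4 distinct), len 9
add k: window [h, o, h, r, r, k] (4 distinct), len 6
add r: window [h, o, h, r, r, k, r] (4 distinct), len 7
add x: window [h, r, r, k, r, x] (4 distinct), len 6
Longest length with ≤4 distinct: 9.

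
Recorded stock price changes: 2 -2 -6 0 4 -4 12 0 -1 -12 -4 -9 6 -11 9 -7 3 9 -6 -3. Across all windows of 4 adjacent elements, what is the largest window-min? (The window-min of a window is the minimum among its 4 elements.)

(2, -2, -6, 0) → min -6
(-2, -6, 0, 4) → min -6
(-6, 0, 4, -4) → min -6
(0, 4, -4, 12) → min -4
(4, -4, 12, 0) → min -4
(-4, 12, 0, -1) → min -4
(12, 0, -1, -12) → min -12
(0, -1, -12, -4) → min -12
(-1, -12, -4, -9) → min -12
(-12, -4, -9, 6) → min -12
(-4, -9, 6, -11) → min -11
(-9, 6, -11, 9) → min -11
(6, -11, 9, -7) → min -11
(-11, 9, -7, 3) → min -11
(9, -7, 3, 9) → min -7
(-7, 3, 9, -6) → min -7
(3, 9, -6, -3) → min -6
Largest of these is -4.

-4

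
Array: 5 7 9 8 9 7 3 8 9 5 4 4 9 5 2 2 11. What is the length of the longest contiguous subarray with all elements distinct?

6

add 5: [5] len 1
add 7: [5, 7] len 2
add 9: [5, 7, 9] len 3
add 8: [5, 7, 9, 8] len 4
add 9 (repeat 9, move left end past it): [8, 9] len 2
add 7: [8, 9, 7] len 3
add 3: [8, 9, 7, 3] len 4
add 8 (repeat 8, move left end past it): [9, 7, 3, 8] len 4
add 9 (repeat 9, move left end past it): [7, 3, 8, 9] len 4
add 5: [7, 3, 8, 9, 5] len 5
add 4: [7, 3, 8, 9, 5, 4] len 6
add 4 (repeat 4, move left end past it): [4] len 1
add 9: [4, 9] len 2
add 5: [4, 9, 5] len 3
add 2: [4, 9, 5, 2] len 4
add 2 (repeat 2, move left end past it): [2] len 1
add 11: [2, 11] len 2
Longest all-distinct length: 6.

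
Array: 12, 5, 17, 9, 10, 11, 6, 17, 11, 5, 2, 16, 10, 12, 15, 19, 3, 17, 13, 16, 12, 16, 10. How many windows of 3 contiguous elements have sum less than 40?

17

[12, 5, 17] → sum 34  < 40 ✓
[5, 17, 9] → sum 31  < 40 ✓
[17, 9, 10] → sum 36  < 40 ✓
[9, 10, 11] → sum 30  < 40 ✓
[10, 11, 6] → sum 27  < 40 ✓
[11, 6, 17] → sum 34  < 40 ✓
[6, 17, 11] → sum 34  < 40 ✓
[17, 11, 5] → sum 33  < 40 ✓
[11, 5, 2] → sum 18  < 40 ✓
[5, 2, 16] → sum 23  < 40 ✓
[2, 16, 10] → sum 28  < 40 ✓
[16, 10, 12] → sum 38  < 40 ✓
[10, 12, 15] → sum 37  < 40 ✓
[12, 15, 19] → sum 46
[15, 19, 3] → sum 37  < 40 ✓
[19, 3, 17] → sum 39  < 40 ✓
[3, 17, 13] → sum 33  < 40 ✓
[17, 13, 16] → sum 46
[13, 16, 12] → sum 41
[16, 12, 16] → sum 44
[12, 16, 10] → sum 38  < 40 ✓
17 windows satisfy the condition.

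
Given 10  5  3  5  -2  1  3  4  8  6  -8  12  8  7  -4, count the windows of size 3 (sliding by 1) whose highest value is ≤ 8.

9

[10, 5, 3] → max 10
[5, 3, 5] → max 5  ≤ 8 ✓
[3, 5, -2] → max 5  ≤ 8 ✓
[5, -2, 1] → max 5  ≤ 8 ✓
[-2, 1, 3] → max 3  ≤ 8 ✓
[1, 3, 4] → max 4  ≤ 8 ✓
[3, 4, 8] → max 8  ≤ 8 ✓
[4, 8, 6] → max 8  ≤ 8 ✓
[8, 6, -8] → max 8  ≤ 8 ✓
[6, -8, 12] → max 12
[-8, 12, 8] → max 12
[12, 8, 7] → max 12
[8, 7, -4] → max 8  ≤ 8 ✓
9 windows satisfy the condition.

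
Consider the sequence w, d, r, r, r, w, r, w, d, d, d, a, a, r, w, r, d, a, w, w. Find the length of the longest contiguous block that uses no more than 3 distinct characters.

11

[w] 1 distinct, len 1
[w, d] 2 distinct, len 2
[w, d, r] 3 distinct, len 3
[w, d, r, r] 3 distinct, len 4
[w, d, r, r, r] 3 distinct, len 5
[w, d, r, r, r, w] 3 distinct, len 6
[w, d, r, r, r, w, r] 3 distinct, len 7
[w, d, r, r, r, w, r, w] 3 distinct, len 8
[w, d, r, r, r, w, r, w, d] 3 distinct, len 9
[w, d, r, r, r, w, r, w, d, d] 3 distinct, len 10
[w, d, r, r, r, w, r, w, d, d, d] 3 distinct, len 11
[w, d, d, d, a] 3 distinct, len 5
[w, d, d, d, a, a] 3 distinct, len 6
[d, d, d, a, a, r] 3 distinct, len 6
[a, a, r, w] 3 distinct, len 4
[a, a, r, w, r] 3 distinct, len 5
[r, w, r, d] 3 distinct, len 4
[r, d, a] 3 distinct, len 3
[d, a, w] 3 distinct, len 3
[d, a, w, w] 3 distinct, len 4
Longest length with ≤3 distinct: 11.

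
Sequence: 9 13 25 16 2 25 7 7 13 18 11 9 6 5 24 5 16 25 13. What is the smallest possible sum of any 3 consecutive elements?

20

(9, 13, 25) → sum 47
(13, 25, 16) → sum 54
(25, 16, 2) → sum 43
(16, 2, 25) → sum 43
(2, 25, 7) → sum 34
(25, 7, 7) → sum 39
(7, 7, 13) → sum 27
(7, 13, 18) → sum 38
(13, 18, 11) → sum 42
(18, 11, 9) → sum 38
(11, 9, 6) → sum 26
(9, 6, 5) → sum 20
(6, 5, 24) → sum 35
(5, 24, 5) → sum 34
(24, 5, 16) → sum 45
(5, 16, 25) → sum 46
(16, 25, 13) → sum 54
Smallest of these is 20.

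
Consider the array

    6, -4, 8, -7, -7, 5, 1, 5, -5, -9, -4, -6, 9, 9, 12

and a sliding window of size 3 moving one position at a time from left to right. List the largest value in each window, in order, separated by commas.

8, 8, 8, 5, 5, 5, 5, 5, -4, -4, 9, 9, 12

[6, -4, 8] → max 8
[-4, 8, -7] → max 8
[8, -7, -7] → max 8
[-7, -7, 5] → max 5
[-7, 5, 1] → max 5
[5, 1, 5] → max 5
[1, 5, -5] → max 5
[5, -5, -9] → max 5
[-5, -9, -4] → max -4
[-9, -4, -6] → max -4
[-4, -6, 9] → max 9
[-6, 9, 9] → max 9
[9, 9, 12] → max 12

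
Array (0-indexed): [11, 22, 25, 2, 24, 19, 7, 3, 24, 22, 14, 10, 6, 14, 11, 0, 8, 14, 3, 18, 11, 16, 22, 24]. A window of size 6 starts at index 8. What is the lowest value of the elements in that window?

Elements at indices 8..13: 24, 22, 14, 10, 6, 14
min(24, 22, 14, 10, 6, 14) = 6

6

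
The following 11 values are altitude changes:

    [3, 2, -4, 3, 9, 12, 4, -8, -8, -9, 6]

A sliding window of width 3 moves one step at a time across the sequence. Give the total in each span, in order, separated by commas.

(3, 2, -4) → sum 1
(2, -4, 3) → sum 1
(-4, 3, 9) → sum 8
(3, 9, 12) → sum 24
(9, 12, 4) → sum 25
(12, 4, -8) → sum 8
(4, -8, -8) → sum -12
(-8, -8, -9) → sum -25
(-8, -9, 6) → sum -11

1, 1, 8, 24, 25, 8, -12, -25, -11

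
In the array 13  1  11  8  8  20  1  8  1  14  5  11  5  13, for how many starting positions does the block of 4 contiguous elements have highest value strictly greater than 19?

4

13 1 11 8 → max 13
1 11 8 8 → max 11
11 8 8 20 → max 20  > 19 ✓
8 8 20 1 → max 20  > 19 ✓
8 20 1 8 → max 20  > 19 ✓
20 1 8 1 → max 20  > 19 ✓
1 8 1 14 → max 14
8 1 14 5 → max 14
1 14 5 11 → max 14
14 5 11 5 → max 14
5 11 5 13 → max 13
4 windows satisfy the condition.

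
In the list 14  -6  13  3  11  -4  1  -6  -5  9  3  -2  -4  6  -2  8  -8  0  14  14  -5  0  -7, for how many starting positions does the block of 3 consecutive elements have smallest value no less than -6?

17

[14, -6, 13] → min -6  ≥ -6 ✓
[-6, 13, 3] → min -6  ≥ -6 ✓
[13, 3, 11] → min 3  ≥ -6 ✓
[3, 11, -4] → min -4  ≥ -6 ✓
[11, -4, 1] → min -4  ≥ -6 ✓
[-4, 1, -6] → min -6  ≥ -6 ✓
[1, -6, -5] → min -6  ≥ -6 ✓
[-6, -5, 9] → min -6  ≥ -6 ✓
[-5, 9, 3] → min -5  ≥ -6 ✓
[9, 3, -2] → min -2  ≥ -6 ✓
[3, -2, -4] → min -4  ≥ -6 ✓
[-2, -4, 6] → min -4  ≥ -6 ✓
[-4, 6, -2] → min -4  ≥ -6 ✓
[6, -2, 8] → min -2  ≥ -6 ✓
[-2, 8, -8] → min -8
[8, -8, 0] → min -8
[-8, 0, 14] → min -8
[0, 14, 14] → min 0  ≥ -6 ✓
[14, 14, -5] → min -5  ≥ -6 ✓
[14, -5, 0] → min -5  ≥ -6 ✓
[-5, 0, -7] → min -7
17 windows satisfy the condition.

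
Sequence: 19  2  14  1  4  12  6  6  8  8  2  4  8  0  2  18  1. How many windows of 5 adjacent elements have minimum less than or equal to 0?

4

19 2 14 1 4 → min 1
2 14 1 4 12 → min 1
14 1 4 12 6 → min 1
1 4 12 6 6 → min 1
4 12 6 6 8 → min 4
12 6 6 8 8 → min 6
6 6 8 8 2 → min 2
6 8 8 2 4 → min 2
8 8 2 4 8 → min 2
8 2 4 8 0 → min 0  ≤ 0 ✓
2 4 8 0 2 → min 0  ≤ 0 ✓
4 8 0 2 18 → min 0  ≤ 0 ✓
8 0 2 18 1 → min 0  ≤ 0 ✓
4 windows satisfy the condition.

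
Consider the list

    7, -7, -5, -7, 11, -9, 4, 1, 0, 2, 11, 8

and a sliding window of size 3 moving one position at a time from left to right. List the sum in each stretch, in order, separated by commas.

Sliding a size-3 window across the 12 values:
[7, -7, -5] → sum -5
[-7, -5, -7] → sum -19
[-5, -7, 11] → sum -1
[-7, 11, -9] → sum -5
[11, -9, 4] → sum 6
[-9, 4, 1] → sum -4
[4, 1, 0] → sum 5
[1, 0, 2] → sum 3
[0, 2, 11] → sum 13
[2, 11, 8] → sum 21

-5, -19, -1, -5, 6, -4, 5, 3, 13, 21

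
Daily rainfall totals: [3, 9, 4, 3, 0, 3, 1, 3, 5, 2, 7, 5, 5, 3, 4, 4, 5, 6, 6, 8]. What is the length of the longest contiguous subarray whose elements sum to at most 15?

6

Extend to the right; shrink from the left whenever the sum exceeds 15:
add 3: [3] sum 3, len 1
add 9: [3, 9] sum 12, len 2
add 4: [9, 4] sum 13, len 2
add 3: [4, 3] sum 7, len 2
add 0: [4, 3, 0] sum 7, len 3
add 3: [4, 3, 0, 3] sum 10, len 4
add 1: [4, 3, 0, 3, 1] sum 11, len 5
add 3: [4, 3, 0, 3, 1, 3] sum 14, len 6
add 5: [3, 0, 3, 1, 3, 5] sum 15, len 6
add 2: [0, 3, 1, 3, 5, 2] sum 14, len 6
add 7: [5, 2, 7] sum 14, len 3
add 5: [2, 7, 5] sum 14, len 3
add 5: [5, 5] sum 10, len 2
add 3: [5, 5, 3] sum 13, len 3
add 4: [5, 3, 4] sum 12, len 3
add 4: [3, 4, 4] sum 11, len 3
add 5: [4, 4, 5] sum 13, len 3
add 6: [4, 5, 6] sum 15, len 3
add 6: [6, 6] sum 12, len 2
add 8: [6, 8] sum 14, len 2
Longest length seen: 6.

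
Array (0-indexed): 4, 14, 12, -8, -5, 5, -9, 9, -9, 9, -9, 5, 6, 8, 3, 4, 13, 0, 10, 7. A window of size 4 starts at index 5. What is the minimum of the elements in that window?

Elements at indices 5..8: 5, -9, 9, -9
min(5, -9, 9, -9) = -9

-9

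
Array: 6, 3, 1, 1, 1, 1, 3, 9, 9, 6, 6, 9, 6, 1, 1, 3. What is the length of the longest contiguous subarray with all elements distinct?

3

add 6: [6] len 1
add 3: [6, 3] len 2
add 1: [6, 3, 1] len 3
add 1 (repeat 1, move left end past it): [1] len 1
add 1 (repeat 1, move left end past it): [1] len 1
add 1 (repeat 1, move left end past it): [1] len 1
add 3: [1, 3] len 2
add 9: [1, 3, 9] len 3
add 9 (repeat 9, move left end past it): [9] len 1
add 6: [9, 6] len 2
add 6 (repeat 6, move left end past it): [6] len 1
add 9: [6, 9] len 2
add 6 (repeat 6, move left end past it): [9, 6] len 2
add 1: [9, 6, 1] len 3
add 1 (repeat 1, move left end past it): [1] len 1
add 3: [1, 3] len 2
Longest all-distinct length: 3.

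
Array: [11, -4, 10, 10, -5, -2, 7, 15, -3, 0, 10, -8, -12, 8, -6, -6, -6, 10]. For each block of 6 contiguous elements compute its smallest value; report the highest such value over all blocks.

-3

[11, -4, 10, 10, -5, -2] → min -5
[-4, 10, 10, -5, -2, 7] → min -5
[10, 10, -5, -2, 7, 15] → min -5
[10, -5, -2, 7, 15, -3] → min -5
[-5, -2, 7, 15, -3, 0] → min -5
[-2, 7, 15, -3, 0, 10] → min -3
[7, 15, -3, 0, 10, -8] → min -8
[15, -3, 0, 10, -8, -12] → min -12
[-3, 0, 10, -8, -12, 8] → min -12
[0, 10, -8, -12, 8, -6] → min -12
[10, -8, -12, 8, -6, -6] → min -12
[-8, -12, 8, -6, -6, -6] → min -12
[-12, 8, -6, -6, -6, 10] → min -12
Highest of these is -3.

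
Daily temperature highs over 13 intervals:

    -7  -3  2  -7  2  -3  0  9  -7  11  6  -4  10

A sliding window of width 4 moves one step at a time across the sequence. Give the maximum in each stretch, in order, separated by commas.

Sliding a size-4 window across the 13 values:
-7 -3 2 -7 → max 2
-3 2 -7 2 → max 2
2 -7 2 -3 → max 2
-7 2 -3 0 → max 2
2 -3 0 9 → max 9
-3 0 9 -7 → max 9
0 9 -7 11 → max 11
9 -7 11 6 → max 11
-7 11 6 -4 → max 11
11 6 -4 10 → max 11

2, 2, 2, 2, 9, 9, 11, 11, 11, 11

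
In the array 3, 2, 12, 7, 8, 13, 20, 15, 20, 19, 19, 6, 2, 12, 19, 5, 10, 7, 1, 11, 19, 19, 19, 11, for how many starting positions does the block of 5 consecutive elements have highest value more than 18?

17

(3, 2, 12, 7, 8) → max 12
(2, 12, 7, 8, 13) → max 13
(12, 7, 8, 13, 20) → max 20  > 18 ✓
(7, 8, 13, 20, 15) → max 20  > 18 ✓
(8, 13, 20, 15, 20) → max 20  > 18 ✓
(13, 20, 15, 20, 19) → max 20  > 18 ✓
(20, 15, 20, 19, 19) → max 20  > 18 ✓
(15, 20, 19, 19, 6) → max 20  > 18 ✓
(20, 19, 19, 6, 2) → max 20  > 18 ✓
(19, 19, 6, 2, 12) → max 19  > 18 ✓
(19, 6, 2, 12, 19) → max 19  > 18 ✓
(6, 2, 12, 19, 5) → max 19  > 18 ✓
(2, 12, 19, 5, 10) → max 19  > 18 ✓
(12, 19, 5, 10, 7) → max 19  > 18 ✓
(19, 5, 10, 7, 1) → max 19  > 18 ✓
(5, 10, 7, 1, 11) → max 11
(10, 7, 1, 11, 19) → max 19  > 18 ✓
(7, 1, 11, 19, 19) → max 19  > 18 ✓
(1, 11, 19, 19, 19) → max 19  > 18 ✓
(11, 19, 19, 19, 11) → max 19  > 18 ✓
17 windows satisfy the condition.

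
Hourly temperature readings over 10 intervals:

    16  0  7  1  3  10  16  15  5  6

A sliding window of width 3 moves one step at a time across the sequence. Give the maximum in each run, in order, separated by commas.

16, 7, 7, 10, 16, 16, 16, 15

Sliding a size-3 window across the 10 values:
(16, 0, 7) → max 16
(0, 7, 1) → max 7
(7, 1, 3) → max 7
(1, 3, 10) → max 10
(3, 10, 16) → max 16
(10, 16, 15) → max 16
(16, 15, 5) → max 16
(15, 5, 6) → max 15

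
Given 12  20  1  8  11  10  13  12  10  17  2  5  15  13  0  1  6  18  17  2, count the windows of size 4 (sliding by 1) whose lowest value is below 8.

[12, 20, 1, 8] → min 1  < 8 ✓
[20, 1, 8, 11] → min 1  < 8 ✓
[1, 8, 11, 10] → min 1  < 8 ✓
[8, 11, 10, 13] → min 8
[11, 10, 13, 12] → min 10
[10, 13, 12, 10] → min 10
[13, 12, 10, 17] → min 10
[12, 10, 17, 2] → min 2  < 8 ✓
[10, 17, 2, 5] → min 2  < 8 ✓
[17, 2, 5, 15] → min 2  < 8 ✓
[2, 5, 15, 13] → min 2  < 8 ✓
[5, 15, 13, 0] → min 0  < 8 ✓
[15, 13, 0, 1] → min 0  < 8 ✓
[13, 0, 1, 6] → min 0  < 8 ✓
[0, 1, 6, 18] → min 0  < 8 ✓
[1, 6, 18, 17] → min 1  < 8 ✓
[6, 18, 17, 2] → min 2  < 8 ✓
13 windows satisfy the condition.

13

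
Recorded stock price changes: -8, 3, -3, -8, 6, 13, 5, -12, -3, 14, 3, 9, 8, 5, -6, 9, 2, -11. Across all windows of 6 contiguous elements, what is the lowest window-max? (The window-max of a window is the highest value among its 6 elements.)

9

[-8, 3, -3, -8, 6, 13] → max 13
[3, -3, -8, 6, 13, 5] → max 13
[-3, -8, 6, 13, 5, -12] → max 13
[-8, 6, 13, 5, -12, -3] → max 13
[6, 13, 5, -12, -3, 14] → max 14
[13, 5, -12, -3, 14, 3] → max 14
[5, -12, -3, 14, 3, 9] → max 14
[-12, -3, 14, 3, 9, 8] → max 14
[-3, 14, 3, 9, 8, 5] → max 14
[14, 3, 9, 8, 5, -6] → max 14
[3, 9, 8, 5, -6, 9] → max 9
[9, 8, 5, -6, 9, 2] → max 9
[8, 5, -6, 9, 2, -11] → max 9
Lowest of these is 9.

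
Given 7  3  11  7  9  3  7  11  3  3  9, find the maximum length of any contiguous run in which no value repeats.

add 7: [7] len 1
add 3: [7, 3] len 2
add 11: [7, 3, 11] len 3
add 7 (repeat 7, move left end past it): [3, 11, 7] len 3
add 9: [3, 11, 7, 9] len 4
add 3 (repeat 3, move left end past it): [11, 7, 9, 3] len 4
add 7 (repeat 7, move left end past it): [9, 3, 7] len 3
add 11: [9, 3, 7, 11] len 4
add 3 (repeat 3, move left end past it): [7, 11, 3] len 3
add 3 (repeat 3, move left end past it): [3] len 1
add 9: [3, 9] len 2
Longest all-distinct length: 4.

4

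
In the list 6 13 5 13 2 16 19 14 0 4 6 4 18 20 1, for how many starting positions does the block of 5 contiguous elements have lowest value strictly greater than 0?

[6, 13, 5, 13, 2] → min 2  > 0 ✓
[13, 5, 13, 2, 16] → min 2  > 0 ✓
[5, 13, 2, 16, 19] → min 2  > 0 ✓
[13, 2, 16, 19, 14] → min 2  > 0 ✓
[2, 16, 19, 14, 0] → min 0
[16, 19, 14, 0, 4] → min 0
[19, 14, 0, 4, 6] → min 0
[14, 0, 4, 6, 4] → min 0
[0, 4, 6, 4, 18] → min 0
[4, 6, 4, 18, 20] → min 4  > 0 ✓
[6, 4, 18, 20, 1] → min 1  > 0 ✓
6 windows satisfy the condition.

6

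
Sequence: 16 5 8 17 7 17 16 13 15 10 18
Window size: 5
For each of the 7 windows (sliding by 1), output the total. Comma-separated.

16 5 8 17 7 → sum 53
5 8 17 7 17 → sum 54
8 17 7 17 16 → sum 65
17 7 17 16 13 → sum 70
7 17 16 13 15 → sum 68
17 16 13 15 10 → sum 71
16 13 15 10 18 → sum 72

53, 54, 65, 70, 68, 71, 72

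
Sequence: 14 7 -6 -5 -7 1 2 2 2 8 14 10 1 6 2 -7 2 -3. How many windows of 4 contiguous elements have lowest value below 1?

8

[14, 7, -6, -5] → min -6  < 1 ✓
[7, -6, -5, -7] → min -7  < 1 ✓
[-6, -5, -7, 1] → min -7  < 1 ✓
[-5, -7, 1, 2] → min -7  < 1 ✓
[-7, 1, 2, 2] → min -7  < 1 ✓
[1, 2, 2, 2] → min 1
[2, 2, 2, 8] → min 2
[2, 2, 8, 14] → min 2
[2, 8, 14, 10] → min 2
[8, 14, 10, 1] → min 1
[14, 10, 1, 6] → min 1
[10, 1, 6, 2] → min 1
[1, 6, 2, -7] → min -7  < 1 ✓
[6, 2, -7, 2] → min -7  < 1 ✓
[2, -7, 2, -3] → min -7  < 1 ✓
8 windows satisfy the condition.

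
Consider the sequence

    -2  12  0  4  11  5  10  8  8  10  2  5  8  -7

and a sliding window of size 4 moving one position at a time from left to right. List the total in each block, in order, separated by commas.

[-2, 12, 0, 4] → sum 14
[12, 0, 4, 11] → sum 27
[0, 4, 11, 5] → sum 20
[4, 11, 5, 10] → sum 30
[11, 5, 10, 8] → sum 34
[5, 10, 8, 8] → sum 31
[10, 8, 8, 10] → sum 36
[8, 8, 10, 2] → sum 28
[8, 10, 2, 5] → sum 25
[10, 2, 5, 8] → sum 25
[2, 5, 8, -7] → sum 8

14, 27, 20, 30, 34, 31, 36, 28, 25, 25, 8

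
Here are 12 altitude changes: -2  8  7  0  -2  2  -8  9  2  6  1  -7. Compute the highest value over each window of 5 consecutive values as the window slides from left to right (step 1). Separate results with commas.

8, 8, 7, 9, 9, 9, 9, 9

-2 8 7 0 -2 → max 8
8 7 0 -2 2 → max 8
7 0 -2 2 -8 → max 7
0 -2 2 -8 9 → max 9
-2 2 -8 9 2 → max 9
2 -8 9 2 6 → max 9
-8 9 2 6 1 → max 9
9 2 6 1 -7 → max 9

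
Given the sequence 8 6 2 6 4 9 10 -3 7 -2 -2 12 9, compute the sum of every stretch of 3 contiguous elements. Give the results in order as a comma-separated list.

[8, 6, 2] → sum 16
[6, 2, 6] → sum 14
[2, 6, 4] → sum 12
[6, 4, 9] → sum 19
[4, 9, 10] → sum 23
[9, 10, -3] → sum 16
[10, -3, 7] → sum 14
[-3, 7, -2] → sum 2
[7, -2, -2] → sum 3
[-2, -2, 12] → sum 8
[-2, 12, 9] → sum 19

16, 14, 12, 19, 23, 16, 14, 2, 3, 8, 19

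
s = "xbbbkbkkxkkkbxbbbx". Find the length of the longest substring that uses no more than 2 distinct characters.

Extend right; when distinct count exceeds 2, shrink from the left:
add x: window [x] (1 distinct), len 1
add b: window [x, b] (2 distinct), len 2
add b: window [x, b, b] (2 distinct), len 3
add b: window [x, b, b, b] (2 distinct), len 4
add k: window [b, b, b, k] (2 distinct), len 4
add b: window [b, b, b, k, b] (2 distinct), len 5
add k: window [b, b, b, k, b, k] (2 distinct), len 6
add k: window [b, b, b, k, b, k, k] (2 distinct), len 7
add x: window [k, k, x] (2 distinct), len 3
add k: window [k, k, x, k] (2 distinct), len 4
add k: window [k, k, x, k, k] (2 distinct), len 5
add k: window [k, k, x, k, k, k] (2 distinct), len 6
add b: window [k, k, k, b] (2 distinct), len 4
add x: window [b, x] (2 distinct), len 2
add b: window [b, x, b] (2 distinct), len 3
add b: window [b, x, b, b] (2 distinct), len 4
add b: window [b, x, b, b, b] (2 distinct), len 5
add x: window [b, x, b, b, b, x] (2 distinct), len 6
Longest length with ≤2 distinct: 7.

7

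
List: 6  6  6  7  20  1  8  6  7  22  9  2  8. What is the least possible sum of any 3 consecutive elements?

15

6 6 6 → sum 18
6 6 7 → sum 19
6 7 20 → sum 33
7 20 1 → sum 28
20 1 8 → sum 29
1 8 6 → sum 15
8 6 7 → sum 21
6 7 22 → sum 35
7 22 9 → sum 38
22 9 2 → sum 33
9 2 8 → sum 19
Least of these is 15.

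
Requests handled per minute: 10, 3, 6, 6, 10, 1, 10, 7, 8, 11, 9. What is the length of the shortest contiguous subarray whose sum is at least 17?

add 10: running sum 10 < 17
add 3: running sum 13 < 17
end 2: [10, 3, 6] sum 19, len 3
end 3: [10, 3, 6, 6] sum 25, len 4
end 4: [6, 6, 10] sum 22, len 3
end 5: [6, 10, 1] sum 17, len 3
end 6: [10, 1, 10] sum 21, len 3
end 7: [10, 7] sum 17, len 2
end 8: [10, 7, 8] sum 25, len 3
end 9: [8, 11] sum 19, len 2
end 10: [11, 9] sum 20, len 2
Shortest qualifying length: 2.

2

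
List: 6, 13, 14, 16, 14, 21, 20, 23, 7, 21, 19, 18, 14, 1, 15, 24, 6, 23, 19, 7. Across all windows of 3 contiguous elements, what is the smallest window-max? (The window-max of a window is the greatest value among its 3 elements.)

6 13 14 → max 14
13 14 16 → max 16
14 16 14 → max 16
16 14 21 → max 21
14 21 20 → max 21
21 20 23 → max 23
20 23 7 → max 23
23 7 21 → max 23
7 21 19 → max 21
21 19 18 → max 21
19 18 14 → max 19
18 14 1 → max 18
14 1 15 → max 15
1 15 24 → max 24
15 24 6 → max 24
24 6 23 → max 24
6 23 19 → max 23
23 19 7 → max 23
Smallest of these is 14.

14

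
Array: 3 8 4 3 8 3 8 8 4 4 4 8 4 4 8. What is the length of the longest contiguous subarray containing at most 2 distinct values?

add 3: window [3] (1 distinct), len 1
add 8: window [3, 8] (2 distinct), len 2
add 4: window [8, 4] (2 distinct), len 2
add 3: window [4, 3] (2 distinct), len 2
add 8: window [3, 8] (2 distinct), len 2
add 3: window [3, 8, 3] (2 distinct), len 3
add 8: window [3, 8, 3, 8] (2 distinct), len 4
add 8: window [3, 8, 3, 8, 8] (2 distinct), len 5
add 4: window [8, 8, 4] (2 distinct), len 3
add 4: window [8, 8, 4, 4] (2 distinct), len 4
add 4: window [8, 8, 4, 4, 4] (2 distinct), len 5
add 8: window [8, 8, 4, 4, 4, 8] (2 distinct), len 6
add 4: window [8, 8, 4, 4, 4, 8, 4] (2 distinct), len 7
add 4: window [8, 8, 4, 4, 4, 8, 4, 4] (2 distinct), len 8
add 8: window [8, 8, 4, 4, 4, 8, 4, 4, 8] (2 distinct), len 9
Longest length with ≤2 distinct: 9.

9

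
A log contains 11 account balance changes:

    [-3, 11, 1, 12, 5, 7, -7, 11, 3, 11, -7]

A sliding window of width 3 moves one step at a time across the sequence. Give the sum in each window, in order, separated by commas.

9, 24, 18, 24, 5, 11, 7, 25, 7

-3 11 1 → sum 9
11 1 12 → sum 24
1 12 5 → sum 18
12 5 7 → sum 24
5 7 -7 → sum 5
7 -7 11 → sum 11
-7 11 3 → sum 7
11 3 11 → sum 25
3 11 -7 → sum 7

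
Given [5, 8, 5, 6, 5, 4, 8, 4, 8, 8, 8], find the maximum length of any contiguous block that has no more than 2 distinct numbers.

Extend right; when distinct count exceeds 2, shrink from the left:
add 5: window [5] (1 distinct), len 1
add 8: window [5, 8] (2 distinct), len 2
add 5: window [5, 8, 5] (2 distinct), len 3
add 6: window [5, 6] (2 distinct), len 2
add 5: window [5, 6, 5] (2 distinct), len 3
add 4: window [5, 4] (2 distinct), len 2
add 8: window [4, 8] (2 distinct), len 2
add 4: window [4, 8, 4] (2 distinct), len 3
add 8: window [4, 8, 4, 8] (2 distinct), len 4
add 8: window [4, 8, 4, 8, 8] (2 distinct), len 5
add 8: window [4, 8, 4, 8, 8, 8] (2 distinct), len 6
Longest length with ≤2 distinct: 6.

6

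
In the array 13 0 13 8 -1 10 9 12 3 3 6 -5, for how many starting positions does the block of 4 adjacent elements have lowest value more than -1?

4

13 0 13 8 → min 0  > -1 ✓
0 13 8 -1 → min -1
13 8 -1 10 → min -1
8 -1 10 9 → min -1
-1 10 9 12 → min -1
10 9 12 3 → min 3  > -1 ✓
9 12 3 3 → min 3  > -1 ✓
12 3 3 6 → min 3  > -1 ✓
3 3 6 -5 → min -5
4 windows satisfy the condition.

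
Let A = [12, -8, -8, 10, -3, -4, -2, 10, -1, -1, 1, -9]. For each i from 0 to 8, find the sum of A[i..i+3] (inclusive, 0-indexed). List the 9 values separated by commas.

Sliding a size-4 window across the 12 values:
[12, -8, -8, 10] → sum 6
[-8, -8, 10, -3] → sum -9
[-8, 10, -3, -4] → sum -5
[10, -3, -4, -2] → sum 1
[-3, -4, -2, 10] → sum 1
[-4, -2, 10, -1] → sum 3
[-2, 10, -1, -1] → sum 6
[10, -1, -1, 1] → sum 9
[-1, -1, 1, -9] → sum -10

6, -9, -5, 1, 1, 3, 6, 9, -10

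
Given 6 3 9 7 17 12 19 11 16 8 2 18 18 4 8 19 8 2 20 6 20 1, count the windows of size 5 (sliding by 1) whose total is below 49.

3

[6, 3, 9, 7, 17] → sum 42  < 49 ✓
[3, 9, 7, 17, 12] → sum 48  < 49 ✓
[9, 7, 17, 12, 19] → sum 64
[7, 17, 12, 19, 11] → sum 66
[17, 12, 19, 11, 16] → sum 75
[12, 19, 11, 16, 8] → sum 66
[19, 11, 16, 8, 2] → sum 56
[11, 16, 8, 2, 18] → sum 55
[16, 8, 2, 18, 18] → sum 62
[8, 2, 18, 18, 4] → sum 50
[2, 18, 18, 4, 8] → sum 50
[18, 18, 4, 8, 19] → sum 67
[18, 4, 8, 19, 8] → sum 57
[4, 8, 19, 8, 2] → sum 41  < 49 ✓
[8, 19, 8, 2, 20] → sum 57
[19, 8, 2, 20, 6] → sum 55
[8, 2, 20, 6, 20] → sum 56
[2, 20, 6, 20, 1] → sum 49
3 windows satisfy the condition.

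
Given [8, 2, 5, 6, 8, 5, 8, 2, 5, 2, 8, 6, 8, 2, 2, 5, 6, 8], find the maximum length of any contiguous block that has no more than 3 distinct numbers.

7

[8] 1 distinct, len 1
[8, 2] 2 distinct, len 2
[8, 2, 5] 3 distinct, len 3
[2, 5, 6] 3 distinct, len 3
[5, 6, 8] 3 distinct, len 3
[5, 6, 8, 5] 3 distinct, len 4
[5, 6, 8, 5, 8] 3 distinct, len 5
[8, 5, 8, 2] 3 distinct, len 4
[8, 5, 8, 2, 5] 3 distinct, len 5
[8, 5, 8, 2, 5, 2] 3 distinct, len 6
[8, 5, 8, 2, 5, 2, 8] 3 distinct, len 7
[2, 8, 6] 3 distinct, len 3
[2, 8, 6, 8] 3 distinct, len 4
[2, 8, 6, 8, 2] 3 distinct, len 5
[2, 8, 6, 8, 2, 2] 3 distinct, len 6
[8, 2, 2, 5] 3 distinct, len 4
[2, 2, 5, 6] 3 distinct, len 4
[5, 6, 8] 3 distinct, len 3
Longest length with ≤3 distinct: 7.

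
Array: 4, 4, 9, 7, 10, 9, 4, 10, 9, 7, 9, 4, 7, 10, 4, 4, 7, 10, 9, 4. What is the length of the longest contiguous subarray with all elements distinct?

4

add 4: [4] len 1
add 4 (repeat 4, move left end past it): [4] len 1
add 9: [4, 9] len 2
add 7: [4, 9, 7] len 3
add 10: [4, 9, 7, 10] len 4
add 9 (repeat 9, move left end past it): [7, 10, 9] len 3
add 4: [7, 10, 9, 4] len 4
add 10 (repeat 10, move left end past it): [9, 4, 10] len 3
add 9 (repeat 9, move left end past it): [4, 10, 9] len 3
add 7: [4, 10, 9, 7] len 4
add 9 (repeat 9, move left end past it): [7, 9] len 2
add 4: [7, 9, 4] len 3
add 7 (repeat 7, move left end past it): [9, 4, 7] len 3
add 10: [9, 4, 7, 10] len 4
add 4 (repeat 4, move left end past it): [7, 10, 4] len 3
add 4 (repeat 4, move left end past it): [4] len 1
add 7: [4, 7] len 2
add 10: [4, 7, 10] len 3
add 9: [4, 7, 10, 9] len 4
add 4 (repeat 4, move left end past it): [7, 10, 9, 4] len 4
Longest all-distinct length: 4.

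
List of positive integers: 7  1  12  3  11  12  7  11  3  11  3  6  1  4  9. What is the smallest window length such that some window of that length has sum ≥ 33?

4

add 7: running sum 7 < 33
add 1: running sum 8 < 33
add 12: running sum 20 < 33
add 3: running sum 23 < 33
end 4: [7, 1, 12, 3, 11] sum 34, len 5
end 5: [12, 3, 11, 12] sum 38, len 4
end 6: [3, 11, 12, 7] sum 33, len 4
end 7: [11, 12, 7, 11] sum 41, len 4
end 8: [12, 7, 11, 3] sum 33, len 4
end 9: [12, 7, 11, 3, 11] sum 44, len 5
end 10: [7, 11, 3, 11, 3] sum 35, len 5
end 11: [11, 3, 11, 3, 6] sum 34, len 5
end 12: [11, 3, 11, 3, 6, 1] sum 35, len 6
end 13: [11, 3, 11, 3, 6, 1, 4] sum 39, len 7
end 14: [11, 3, 6, 1, 4, 9] sum 34, len 6
Shortest qualifying length: 4.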